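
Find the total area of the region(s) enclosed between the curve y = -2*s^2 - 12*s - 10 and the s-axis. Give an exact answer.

The curve meets the s-axis where -2*s^2 - 12*s - 10 = 0, i.e. -2*(s + 1)*(s + 5) = 0, at s = -5, -1.
On [-5, -1] the curve lies above the axis; ∫[-5,-1] (-2*s^2 - 12*s - 10) ds = 64/3, giving area 64/3.

64/3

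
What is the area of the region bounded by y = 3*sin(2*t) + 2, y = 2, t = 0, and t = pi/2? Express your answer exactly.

On [0, pi/2], (3*sin(2*t) + 2) - (2) = 3*sin(2*t) is ≥ 0 throughout, so the area is a single integral of |3*sin(2*t)|.
∫[0,pi/2] (3*sin(2*t)) dt = 3.

3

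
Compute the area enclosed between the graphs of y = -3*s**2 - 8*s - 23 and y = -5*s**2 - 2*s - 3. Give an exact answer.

Set the curves equal: -3*s**2 - 8*s - 23 = -5*s**2 - 2*s - 3, so 2*s**2 - 6*s - 20 = 0, which factors as 2*(s - 5)*(s + 2) = 0. The curves meet at s = -2, 5.
On [-2, 5], y = -5*s**2 - 2*s - 3 is on top; that piece has area ∫[-2,5] (-(2*s**2 - 6*s - 20)) ds = 343/3.

343/3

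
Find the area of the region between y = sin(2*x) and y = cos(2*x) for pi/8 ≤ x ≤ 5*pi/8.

sqrt(2)

On [pi/8, 5*pi/8], (sin(2*x)) - (cos(2*x)) = sin(2*x) - cos(2*x) is ≥ 0 throughout, so the area is a single integral of |sin(2*x) - cos(2*x)|.
∫[pi/8,5*pi/8] (sin(2*x) - cos(2*x)) dx = sqrt(2).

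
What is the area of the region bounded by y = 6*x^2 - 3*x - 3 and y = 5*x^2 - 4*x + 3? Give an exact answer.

Set the curves equal: 6*x^2 - 3*x - 3 = 5*x^2 - 4*x + 3, so x^2 + x - 6 = 0, which factors as (x - 2)*(x + 3) = 0. The curves meet at x = -3, 2.
On [-3, 2], y = 5*x^2 - 4*x + 3 is on top; that piece has area ∫[-3,2] (-(x^2 + x - 6)) dx = 125/6.

125/6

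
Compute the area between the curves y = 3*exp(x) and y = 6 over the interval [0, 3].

The difference (3*exp(x)) - (6) = 3*exp(x) - 6 changes sign at x = log(2) inside [0, 3], so split the integral there.
∫[0,log(2)] (3*exp(x) - 6) dx = 3 - log(64); the area of that piece is -3 + log(64).
∫[log(2),3] (3*exp(x) - 6) dx = -24 + 6*log(2) + 3*exp(3).
Total area = (-3 + log(64)) + (-24 + 6*log(2) + 3*exp(3)) = -27 + 12*log(2) + 3*exp(3).

-27 + 12*log(2) + 3*exp(3)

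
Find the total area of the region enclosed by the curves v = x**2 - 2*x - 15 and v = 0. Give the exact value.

256/3

Set the curves equal: x**2 - 2*x - 15 = 0, so x**2 - 2*x - 15 = 0, which factors as (x - 5)*(x + 3) = 0. The curves meet at x = -3, 5.
On [-3, 5], v = 0 is on top; that piece has area ∫[-3,5] (-(x**2 - 2*x - 15)) dx = 256/3.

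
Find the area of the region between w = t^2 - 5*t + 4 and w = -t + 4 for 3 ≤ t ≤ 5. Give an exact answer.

The difference (t^2 - 5*t + 4) - (-t + 4) = t^2 - 4*t changes sign at t = 4 inside [3, 5], so split the integral there.
∫[3,4] (t^2 - 4*t) dt = -5/3; the area of that piece is 5/3.
∫[4,5] (t^2 - 4*t) dt = 7/3.
Total area = 5/3 + 7/3 = 4.

4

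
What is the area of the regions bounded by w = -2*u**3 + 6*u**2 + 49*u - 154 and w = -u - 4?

Set the curves equal: -2*u**3 + 6*u**2 + 49*u - 154 = -u - 4, so -2*u**3 + 6*u**2 + 50*u - 150 = 0, which factors as -2*(u - 5)*(u - 3)*(u + 5) = 0. The curves meet at u = -5, 3, 5.
On [-5, 3], w = -u - 4 is on top; that piece has area ∫[-5,3] (-(-2*u**3 + 6*u**2 + 50*u - 150)) du = 1024.
On [3, 5], w = -2*u**3 + 6*u**2 + 49*u - 154 is on top; that piece has area ∫[3,5] (-2*u**3 + 6*u**2 + 50*u - 150) du = 24.
Total enclosed area = 1024 + 24 = 1048.

1048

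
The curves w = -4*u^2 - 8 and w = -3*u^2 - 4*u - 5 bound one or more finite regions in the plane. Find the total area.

Set the curves equal: -4*u^2 - 8 = -3*u^2 - 4*u - 5, so -u^2 + 4*u - 3 = 0, which factors as -(u - 3)*(u - 1) = 0. The curves meet at u = 1, 3.
On [1, 3], w = -4*u^2 - 8 is on top; that piece has area ∫[1,3] (-u^2 + 4*u - 3) du = 4/3.

4/3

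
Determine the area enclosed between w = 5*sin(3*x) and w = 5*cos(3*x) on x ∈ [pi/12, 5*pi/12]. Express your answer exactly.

On [pi/12, 5*pi/12], (5*sin(3*x)) - (5*cos(3*x)) = 5*sin(3*x) - 5*cos(3*x) is ≥ 0 throughout, so the area is a single integral of |5*sin(3*x) - 5*cos(3*x)|.
∫[pi/12,5*pi/12] (5*sin(3*x) - 5*cos(3*x)) dx = 10*sqrt(2)/3.

10*sqrt(2)/3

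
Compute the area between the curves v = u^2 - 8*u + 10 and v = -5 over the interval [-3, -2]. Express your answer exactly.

On [-3, -2], (u^2 - 8*u + 10) - (-5) = u^2 - 8*u + 15 is ≥ 0 throughout, so the area is a single integral of |u^2 - 8*u + 15|.
∫[-3,-2] (u^2 - 8*u + 15) du = 124/3.

124/3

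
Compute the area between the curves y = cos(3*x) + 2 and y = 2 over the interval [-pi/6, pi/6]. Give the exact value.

On [-pi/6, pi/6], (cos(3*x) + 2) - (2) = cos(3*x) is ≥ 0 throughout, so the area is a single integral of |cos(3*x)|.
∫[-pi/6,pi/6] (cos(3*x)) dx = 2/3.

2/3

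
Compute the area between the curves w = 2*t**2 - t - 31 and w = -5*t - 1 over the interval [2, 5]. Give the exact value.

134/3

The difference (2*t**2 - t - 31) - (-5*t - 1) = 2*t**2 + 4*t - 30 changes sign at t = 3 inside [2, 5], so split the integral there.
∫[2,3] (2*t**2 + 4*t - 30) dt = -22/3; the area of that piece is 22/3.
∫[3,5] (2*t**2 + 4*t - 30) dt = 112/3.
Total area = 22/3 + 112/3 = 134/3.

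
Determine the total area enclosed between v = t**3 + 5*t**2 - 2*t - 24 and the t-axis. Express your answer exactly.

The curve meets the t-axis where t**3 + 5*t**2 - 2*t - 24 = 0, i.e. (t - 2)*(t + 3)*(t + 4) = 0, at t = -4, -3, 2.
On [-4, -3] the curve lies above the axis; ∫[-4,-3] (t**3 + 5*t**2 - 2*t - 24) dt = 11/12, giving area 11/12.
On [-3, 2] the curve lies below the axis; ∫[-3,2] (t**3 + 5*t**2 - 2*t - 24) dt = -875/12, giving area 875/12.
Total area = 11/12 + 875/12 = 443/6.

443/6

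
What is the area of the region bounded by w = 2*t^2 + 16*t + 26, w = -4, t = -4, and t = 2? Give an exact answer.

The difference (2*t^2 + 16*t + 26) - (-4) = 2*t^2 + 16*t + 30 changes sign at t = -3 inside [-4, 2], so split the integral there.
∫[-4,-3] (2*t^2 + 16*t + 30) dt = -4/3; the area of that piece is 4/3.
∫[-3,2] (2*t^2 + 16*t + 30) dt = 400/3.
Total area = 4/3 + 400/3 = 404/3.

404/3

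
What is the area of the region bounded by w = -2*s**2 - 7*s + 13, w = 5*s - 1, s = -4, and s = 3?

The difference (-2*s**2 - 7*s + 13) - (5*s - 1) = -2*s**2 - 12*s + 14 changes sign at s = 1 inside [-4, 3], so split the integral there.
∫[-4,1] (-2*s**2 - 12*s + 14) ds = 350/3.
∫[1,3] (-2*s**2 - 12*s + 14) ds = -112/3; the area of that piece is 112/3.
Total area = 350/3 + 112/3 = 154.

154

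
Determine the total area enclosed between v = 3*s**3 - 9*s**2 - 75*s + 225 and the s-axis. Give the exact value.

1572

The curve meets the s-axis where 3*s**3 - 9*s**2 - 75*s + 225 = 0, i.e. 3*(s - 5)*(s - 3)*(s + 5) = 0, at s = -5, 3, 5.
On [-5, 3] the curve lies above the axis; ∫[-5,3] (3*s**3 - 9*s**2 - 75*s + 225) ds = 1536, giving area 1536.
On [3, 5] the curve lies below the axis; ∫[3,5] (3*s**3 - 9*s**2 - 75*s + 225) ds = -36, giving area 36.
Total area = 1536 + 36 = 1572.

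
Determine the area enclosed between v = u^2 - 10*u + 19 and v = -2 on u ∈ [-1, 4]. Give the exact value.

The difference (u^2 - 10*u + 19) - (-2) = u^2 - 10*u + 21 changes sign at u = 3 inside [-1, 4], so split the integral there.
∫[-1,3] (u^2 - 10*u + 21) du = 160/3.
∫[3,4] (u^2 - 10*u + 21) du = -5/3; the area of that piece is 5/3.
Total area = 160/3 + 5/3 = 55.

55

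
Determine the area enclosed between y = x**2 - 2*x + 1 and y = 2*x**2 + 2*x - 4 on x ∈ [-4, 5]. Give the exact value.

The difference (x**2 - 2*x + 1) - (2*x**2 + 2*x - 4) = -x**2 - 4*x + 5 changes sign at x = 1 inside [-4, 5], so split the integral there.
∫[-4,1] (-x**2 - 4*x + 5) dx = 100/3.
∫[1,5] (-x**2 - 4*x + 5) dx = -208/3; the area of that piece is 208/3.
Total area = 100/3 + 208/3 = 308/3.

308/3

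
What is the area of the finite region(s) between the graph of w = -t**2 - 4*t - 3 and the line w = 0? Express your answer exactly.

The curve meets the t-axis where -t**2 - 4*t - 3 = 0, i.e. -(t + 1)*(t + 3) = 0, at t = -3, -1.
On [-3, -1] the curve lies above the axis; ∫[-3,-1] (-t**2 - 4*t - 3) dt = 4/3, giving area 4/3.

4/3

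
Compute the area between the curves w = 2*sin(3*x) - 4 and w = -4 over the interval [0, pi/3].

On [0, pi/3], (2*sin(3*x) - 4) - (-4) = 2*sin(3*x) is ≥ 0 throughout, so the area is a single integral of |2*sin(3*x)|.
∫[0,pi/3] (2*sin(3*x)) dx = 4/3.

4/3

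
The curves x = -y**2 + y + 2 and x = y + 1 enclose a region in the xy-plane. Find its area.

4/3

Both boundary curves give x as a function of y, so integrate with respect to y. Setting them equal: -y**2 + 1 = 0, i.e. -(y - 1)*(y + 1) = 0, so they meet at y = -1, 1.
For y in [-1, 1], x = -y**2 + y + 2 is on the right; area = ∫[-1,1] (-y**2 + 1) dy = 4/3.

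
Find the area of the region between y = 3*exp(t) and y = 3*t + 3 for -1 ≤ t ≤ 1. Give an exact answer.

-6 - 3*exp(-1) + 3*exp(1)

On [-1, 1], (3*exp(t)) - (3*t + 3) = -3*t + 3*exp(t) - 3 is ≥ 0 throughout, so the area is a single integral of |-3*t + 3*exp(t) - 3|.
∫[-1,1] (-3*t + 3*exp(t) - 3) dt = -6 - 3*exp(-1) + 3*exp(1).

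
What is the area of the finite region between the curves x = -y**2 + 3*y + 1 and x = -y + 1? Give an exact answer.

32/3

Both boundary curves give x as a function of y, so integrate with respect to y. Setting them equal: -y**2 + 4*y = 0, i.e. -y*(y - 4) = 0, so they meet at y = 0, 4.
For y in [0, 4], x = -y**2 + 3*y + 1 is on the right; area = ∫[0,4] (-y**2 + 4*y) dy = 32/3.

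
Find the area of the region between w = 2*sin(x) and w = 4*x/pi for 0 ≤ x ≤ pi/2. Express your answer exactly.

On [0, pi/2], (2*sin(x)) - (4*x/pi) = -4*x/pi + 2*sin(x) is ≥ 0 throughout, so the area is a single integral of |-4*x/pi + 2*sin(x)|.
∫[0,pi/2] (-4*x/pi + 2*sin(x)) dx = 2 - pi/2.

2 - pi/2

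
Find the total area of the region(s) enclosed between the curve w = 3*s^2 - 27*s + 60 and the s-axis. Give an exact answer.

The curve meets the s-axis where 3*s^2 - 27*s + 60 = 0, i.e. 3*(s - 5)*(s - 4) = 0, at s = 4, 5.
On [4, 5] the curve lies below the axis; ∫[4,5] (3*s^2 - 27*s + 60) ds = -1/2, giving area 1/2.

1/2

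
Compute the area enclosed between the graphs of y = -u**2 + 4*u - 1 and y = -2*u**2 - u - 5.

9/2

Set the curves equal: -u**2 + 4*u - 1 = -2*u**2 - u - 5, so u**2 + 5*u + 4 = 0, which factors as (u + 1)*(u + 4) = 0. The curves meet at u = -4, -1.
On [-4, -1], y = -2*u**2 - u - 5 is on top; that piece has area ∫[-4,-1] (-(u**2 + 5*u + 4)) du = 9/2.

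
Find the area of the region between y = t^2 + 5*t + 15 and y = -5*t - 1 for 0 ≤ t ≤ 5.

On [0, 5], (t^2 + 5*t + 15) - (-5*t - 1) = t^2 + 10*t + 16 is ≥ 0 throughout, so the area is a single integral of |t^2 + 10*t + 16|.
∫[0,5] (t^2 + 10*t + 16) dt = 740/3.

740/3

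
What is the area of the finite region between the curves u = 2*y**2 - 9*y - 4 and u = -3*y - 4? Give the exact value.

9

Both boundary curves give u as a function of y, so integrate with respect to y. Setting them equal: 2*y**2 - 6*y = 0, i.e. 2*y*(y - 3) = 0, so they meet at y = 0, 3.
For y in [0, 3], u = 2*y**2 - 9*y - 4 is on the left; area = ∫[0,3] (-(2*y**2 - 6*y)) dy = 9.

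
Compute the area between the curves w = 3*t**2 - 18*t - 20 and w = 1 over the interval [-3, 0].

The difference (3*t**2 - 18*t - 20) - (1) = 3*t**2 - 18*t - 21 changes sign at t = -1 inside [-3, 0], so split the integral there.
∫[-3,-1] (3*t**2 - 18*t - 21) dt = 56.
∫[-1,0] (3*t**2 - 18*t - 21) dt = -11; the area of that piece is 11.
Total area = 56 + 11 = 67.

67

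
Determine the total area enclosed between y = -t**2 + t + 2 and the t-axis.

9/2

The curve meets the t-axis where -t**2 + t + 2 = 0, i.e. -(t - 2)*(t + 1) = 0, at t = -1, 2.
On [-1, 2] the curve lies above the axis; ∫[-1,2] (-t**2 + t + 2) dt = 9/2, giving area 9/2.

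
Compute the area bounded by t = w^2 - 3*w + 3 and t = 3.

9/2

Both boundary curves give t as a function of w, so integrate with respect to w. Setting them equal: w^2 - 3*w = 0, i.e. w*(w - 3) = 0, so they meet at w = 0, 3.
For w in [0, 3], t = w^2 - 3*w + 3 is on the left; area = ∫[0,3] (-(w^2 - 3*w)) dw = 9/2.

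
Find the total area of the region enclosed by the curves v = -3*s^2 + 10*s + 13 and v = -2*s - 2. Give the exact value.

108

Set the curves equal: -3*s^2 + 10*s + 13 = -2*s - 2, so -3*s^2 + 12*s + 15 = 0, which factors as -3*(s - 5)*(s + 1) = 0. The curves meet at s = -1, 5.
On [-1, 5], v = -3*s^2 + 10*s + 13 is on top; that piece has area ∫[-1,5] (-3*s^2 + 12*s + 15) ds = 108.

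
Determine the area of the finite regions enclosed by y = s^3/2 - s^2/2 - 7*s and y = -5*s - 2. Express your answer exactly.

Set the curves equal: s^3/2 - s^2/2 - 7*s = -5*s - 2, so s^3/2 - s^2/2 - 2*s + 2 = 0, which factors as (s - 2)*(s - 1)*(s + 2)/2 = 0. The curves meet at s = -2, 1, 2.
On [-2, 1], y = s^3/2 - s^2/2 - 7*s is on top; that piece has area ∫[-2,1] (s^3/2 - s^2/2 - 2*s + 2) ds = 45/8.
On [1, 2], y = -5*s - 2 is on top; that piece has area ∫[1,2] (-(s^3/2 - s^2/2 - 2*s + 2)) ds = 7/24.
Total enclosed area = 45/8 + 7/24 = 71/12.

71/12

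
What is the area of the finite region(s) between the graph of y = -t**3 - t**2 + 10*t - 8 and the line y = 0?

443/6

The curve meets the t-axis where -t**3 - t**2 + 10*t - 8 = 0, i.e. -(t - 2)*(t - 1)*(t + 4) = 0, at t = -4, 1, 2.
On [-4, 1] the curve lies below the axis; ∫[-4,1] (-t**3 - t**2 + 10*t - 8) dt = -875/12, giving area 875/12.
On [1, 2] the curve lies above the axis; ∫[1,2] (-t**3 - t**2 + 10*t - 8) dt = 11/12, giving area 11/12.
Total area = 875/12 + 11/12 = 443/6.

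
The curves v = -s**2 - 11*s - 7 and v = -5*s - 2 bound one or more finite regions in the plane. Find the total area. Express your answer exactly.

Set the curves equal: -s**2 - 11*s - 7 = -5*s - 2, so -s**2 - 6*s - 5 = 0, which factors as -(s + 1)*(s + 5) = 0. The curves meet at s = -5, -1.
On [-5, -1], v = -s**2 - 11*s - 7 is on top; that piece has area ∫[-5,-1] (-s**2 - 6*s - 5) ds = 32/3.

32/3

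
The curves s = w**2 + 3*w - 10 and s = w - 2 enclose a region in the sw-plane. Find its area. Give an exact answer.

36

Both boundary curves give s as a function of w, so integrate with respect to w. Setting them equal: w**2 + 2*w - 8 = 0, i.e. (w - 2)*(w + 4) = 0, so they meet at w = -4, 2.
For w in [-4, 2], s = w**2 + 3*w - 10 is on the left; area = ∫[-4,2] (-(w**2 + 2*w - 8)) dw = 36.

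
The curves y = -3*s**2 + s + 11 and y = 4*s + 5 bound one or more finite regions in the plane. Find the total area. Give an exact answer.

Set the curves equal: -3*s**2 + s + 11 = 4*s + 5, so -3*s**2 - 3*s + 6 = 0, which factors as -3*(s - 1)*(s + 2) = 0. The curves meet at s = -2, 1.
On [-2, 1], y = -3*s**2 + s + 11 is on top; that piece has area ∫[-2,1] (-3*s**2 - 3*s + 6) ds = 27/2.

27/2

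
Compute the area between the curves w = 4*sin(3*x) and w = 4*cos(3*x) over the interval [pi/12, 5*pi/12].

On [pi/12, 5*pi/12], (4*sin(3*x)) - (4*cos(3*x)) = 4*sin(3*x) - 4*cos(3*x) is ≥ 0 throughout, so the area is a single integral of |4*sin(3*x) - 4*cos(3*x)|.
∫[pi/12,5*pi/12] (4*sin(3*x) - 4*cos(3*x)) dx = 8*sqrt(2)/3.

8*sqrt(2)/3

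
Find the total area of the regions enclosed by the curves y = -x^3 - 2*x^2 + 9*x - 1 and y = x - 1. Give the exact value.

148/3

Set the curves equal: -x^3 - 2*x^2 + 9*x - 1 = x - 1, so -x^3 - 2*x^2 + 8*x = 0, which factors as -x*(x - 2)*(x + 4) = 0. The curves meet at x = -4, 0, 2.
On [-4, 0], y = x - 1 is on top; that piece has area ∫[-4,0] (-(-x^3 - 2*x^2 + 8*x)) dx = 128/3.
On [0, 2], y = -x^3 - 2*x^2 + 9*x - 1 is on top; that piece has area ∫[0,2] (-x^3 - 2*x^2 + 8*x) dx = 20/3.
Total enclosed area = 128/3 + 20/3 = 148/3.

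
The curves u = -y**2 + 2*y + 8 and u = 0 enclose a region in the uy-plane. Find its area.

36

Both boundary curves give u as a function of y, so integrate with respect to y. Setting them equal: -y**2 + 2*y + 8 = 0, i.e. -(y - 4)*(y + 2) = 0, so they meet at y = -2, 4.
For y in [-2, 4], u = -y**2 + 2*y + 8 is on the right; area = ∫[-2,4] (-y**2 + 2*y + 8) dy = 36.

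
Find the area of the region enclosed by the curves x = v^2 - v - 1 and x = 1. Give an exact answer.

9/2

Both boundary curves give x as a function of v, so integrate with respect to v. Setting them equal: v^2 - v - 2 = 0, i.e. (v - 2)*(v + 1) = 0, so they meet at v = -1, 2.
For v in [-1, 2], x = v^2 - v - 1 is on the left; area = ∫[-1,2] (-(v^2 - v - 2)) dv = 9/2.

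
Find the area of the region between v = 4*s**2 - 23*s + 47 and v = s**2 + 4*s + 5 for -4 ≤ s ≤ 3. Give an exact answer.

The difference (4*s**2 - 23*s + 47) - (s**2 + 4*s + 5) = 3*s**2 - 27*s + 42 changes sign at s = 2 inside [-4, 3], so split the integral there.
∫[-4,2] (3*s**2 - 27*s + 42) ds = 486.
∫[2,3] (3*s**2 - 27*s + 42) ds = -13/2; the area of that piece is 13/2.
Total area = 486 + 13/2 = 985/2.

985/2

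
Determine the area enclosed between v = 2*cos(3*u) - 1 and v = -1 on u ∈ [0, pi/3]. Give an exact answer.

4/3

The difference (2*cos(3*u) - 1) - (-1) = 2*cos(3*u) changes sign at u = pi/6 inside [0, pi/3], so split the integral there.
∫[0,pi/6] (2*cos(3*u)) du = 2/3.
∫[pi/6,pi/3] (2*cos(3*u)) du = -2/3; the area of that piece is 2/3.
Total area = 2/3 + 2/3 = 4/3.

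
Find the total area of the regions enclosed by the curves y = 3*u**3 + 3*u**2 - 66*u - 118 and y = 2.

Set the curves equal: 3*u**3 + 3*u**2 - 66*u - 118 = 2, so 3*u**3 + 3*u**2 - 66*u - 120 = 0, which factors as 3*(u - 5)*(u + 2)*(u + 4) = 0. The curves meet at u = -4, -2, 5.
On [-4, -2], y = 3*u**3 + 3*u**2 - 66*u - 118 is on top; that piece has area ∫[-4,-2] (3*u**3 + 3*u**2 - 66*u - 120) du = 32.
On [-2, 5], y = 2 is on top; that piece has area ∫[-2,5] (-(3*u**3 + 3*u**2 - 66*u - 120)) du = 3773/4.
Total enclosed area = 32 + 3773/4 = 3901/4.

3901/4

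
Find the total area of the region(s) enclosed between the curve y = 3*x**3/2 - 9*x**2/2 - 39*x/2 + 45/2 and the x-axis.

192

The curve meets the x-axis where 3*x**3/2 - 9*x**2/2 - 39*x/2 + 45/2 = 0, i.e. 3*(x - 5)*(x - 1)*(x + 3)/2 = 0, at x = -3, 1, 5.
On [-3, 1] the curve lies above the axis; ∫[-3,1] (3*x**3/2 - 9*x**2/2 - 39*x/2 + 45/2) dx = 96, giving area 96.
On [1, 5] the curve lies below the axis; ∫[1,5] (3*x**3/2 - 9*x**2/2 - 39*x/2 + 45/2) dx = -96, giving area 96.
Total area = 96 + 96 = 192.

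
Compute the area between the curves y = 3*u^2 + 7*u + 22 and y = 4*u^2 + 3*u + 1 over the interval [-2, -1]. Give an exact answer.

On [-2, -1], (3*u^2 + 7*u + 22) - (4*u^2 + 3*u + 1) = -u^2 + 4*u + 21 is ≥ 0 throughout, so the area is a single integral of |-u^2 + 4*u + 21|.
∫[-2,-1] (-u^2 + 4*u + 21) du = 38/3.

38/3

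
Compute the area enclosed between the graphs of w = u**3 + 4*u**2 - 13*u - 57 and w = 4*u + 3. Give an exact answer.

Set the curves equal: u**3 + 4*u**2 - 13*u - 57 = 4*u + 3, so u**3 + 4*u**2 - 17*u - 60 = 0, which factors as (u - 4)*(u + 3)*(u + 5) = 0. The curves meet at u = -5, -3, 4.
On [-5, -3], w = u**3 + 4*u**2 - 13*u - 57 is on top; that piece has area ∫[-5,-3] (u**3 + 4*u**2 - 17*u - 60) du = 32/3.
On [-3, 4], w = 4*u + 3 is on top; that piece has area ∫[-3,4] (-(u**3 + 4*u**2 - 17*u - 60)) du = 3773/12.
Total enclosed area = 32/3 + 3773/12 = 3901/12.

3901/12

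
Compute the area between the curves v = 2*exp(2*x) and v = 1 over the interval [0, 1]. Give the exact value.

On [0, 1], (2*exp(2*x)) - (1) = 2*exp(2*x) - 1 is ≥ 0 throughout, so the area is a single integral of |2*exp(2*x) - 1|.
∫[0,1] (2*exp(2*x) - 1) dx = -2 + exp(2).

-2 + exp(2)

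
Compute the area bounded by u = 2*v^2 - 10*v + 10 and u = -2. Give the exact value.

Both boundary curves give u as a function of v, so integrate with respect to v. Setting them equal: 2*v^2 - 10*v + 12 = 0, i.e. 2*(v - 3)*(v - 2) = 0, so they meet at v = 2, 3.
For v in [2, 3], u = 2*v^2 - 10*v + 10 is on the left; area = ∫[2,3] (-(2*v^2 - 10*v + 12)) dv = 1/3.

1/3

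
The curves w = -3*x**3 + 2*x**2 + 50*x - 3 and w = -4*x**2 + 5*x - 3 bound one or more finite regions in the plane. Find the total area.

863/2

Set the curves equal: -3*x**3 + 2*x**2 + 50*x - 3 = -4*x**2 + 5*x - 3, so -3*x**3 + 6*x**2 + 45*x = 0, which factors as -3*x*(x - 5)*(x + 3) = 0. The curves meet at x = -3, 0, 5.
On [-3, 0], w = -4*x**2 + 5*x - 3 is on top; that piece has area ∫[-3,0] (-(-3*x**3 + 6*x**2 + 45*x)) dx = 351/4.
On [0, 5], w = -3*x**3 + 2*x**2 + 50*x - 3 is on top; that piece has area ∫[0,5] (-3*x**3 + 6*x**2 + 45*x) dx = 1375/4.
Total enclosed area = 351/4 + 1375/4 = 863/2.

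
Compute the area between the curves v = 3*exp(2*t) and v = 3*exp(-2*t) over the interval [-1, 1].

The difference (3*exp(2*t)) - (3*exp(-2*t)) = 3*exp(2*t) - 3*exp(-2*t) changes sign at t = 0 inside [-1, 1], so split the integral there.
∫[-1,0] (3*exp(2*t) - 3*exp(-2*t)) dt = -3*exp(2)/2 - 3*exp(-2)/2 + 3; the area of that piece is -3 + 3*exp(-2)/2 + 3*exp(2)/2.
∫[0,1] (3*exp(2*t) - 3*exp(-2*t)) dt = -3 + 3*exp(-2)/2 + 3*exp(2)/2.
Total area = (-3 + 3*exp(-2)/2 + 3*exp(2)/2) + (-3 + 3*exp(-2)/2 + 3*exp(2)/2) = -6 + 3*exp(-2) + 3*exp(2).

-6 + 3*exp(-2) + 3*exp(2)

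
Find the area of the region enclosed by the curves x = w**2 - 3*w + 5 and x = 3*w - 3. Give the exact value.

4/3

Both boundary curves give x as a function of w, so integrate with respect to w. Setting them equal: w**2 - 6*w + 8 = 0, i.e. (w - 4)*(w - 2) = 0, so they meet at w = 2, 4.
For w in [2, 4], x = w**2 - 3*w + 5 is on the left; area = ∫[2,4] (-(w**2 - 6*w + 8)) dw = 4/3.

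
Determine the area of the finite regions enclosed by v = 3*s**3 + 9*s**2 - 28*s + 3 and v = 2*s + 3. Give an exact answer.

Set the curves equal: 3*s**3 + 9*s**2 - 28*s + 3 = 2*s + 3, so 3*s**3 + 9*s**2 - 30*s = 0, which factors as 3*s*(s - 2)*(s + 5) = 0. The curves meet at s = -5, 0, 2.
On [-5, 0], v = 3*s**3 + 9*s**2 - 28*s + 3 is on top; that piece has area ∫[-5,0] (3*s**3 + 9*s**2 - 30*s) ds = 1125/4.
On [0, 2], v = 2*s + 3 is on top; that piece has area ∫[0,2] (-(3*s**3 + 9*s**2 - 30*s)) ds = 24.
Total enclosed area = 1125/4 + 24 = 1221/4.

1221/4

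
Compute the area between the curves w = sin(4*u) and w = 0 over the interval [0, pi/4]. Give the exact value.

On [0, pi/4], (sin(4*u)) - (0) = sin(4*u) is ≥ 0 throughout, so the area is a single integral of |sin(4*u)|.
∫[0,pi/4] (sin(4*u)) du = 1/2.

1/2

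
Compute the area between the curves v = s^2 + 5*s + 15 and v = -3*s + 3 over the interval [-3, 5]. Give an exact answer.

214

The difference (s^2 + 5*s + 15) - (-3*s + 3) = s^2 + 8*s + 12 changes sign at s = -2 inside [-3, 5], so split the integral there.
∫[-3,-2] (s^2 + 8*s + 12) ds = -5/3; the area of that piece is 5/3.
∫[-2,5] (s^2 + 8*s + 12) ds = 637/3.
Total area = 5/3 + 637/3 = 214.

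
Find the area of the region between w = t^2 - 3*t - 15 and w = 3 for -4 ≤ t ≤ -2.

9

The difference (t^2 - 3*t - 15) - (3) = t^2 - 3*t - 18 changes sign at t = -3 inside [-4, -2], so split the integral there.
∫[-4,-3] (t^2 - 3*t - 18) dt = 29/6.
∫[-3,-2] (t^2 - 3*t - 18) dt = -25/6; the area of that piece is 25/6.
Total area = 29/6 + 25/6 = 9.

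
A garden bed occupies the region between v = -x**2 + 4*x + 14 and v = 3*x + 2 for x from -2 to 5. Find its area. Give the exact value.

347/6

The difference (-x**2 + 4*x + 14) - (3*x + 2) = -x**2 + x + 12 changes sign at x = 4 inside [-2, 5], so split the integral there.
∫[-2,4] (-x**2 + x + 12) dx = 54.
∫[4,5] (-x**2 + x + 12) dx = -23/6; the area of that piece is 23/6.
Total area = 54 + 23/6 = 347/6.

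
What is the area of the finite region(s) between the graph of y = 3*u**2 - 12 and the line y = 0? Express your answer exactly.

The curve meets the u-axis where 3*u**2 - 12 = 0, i.e. 3*(u - 2)*(u + 2) = 0, at u = -2, 2.
On [-2, 2] the curve lies below the axis; ∫[-2,2] (3*u**2 - 12) du = -32, giving area 32.

32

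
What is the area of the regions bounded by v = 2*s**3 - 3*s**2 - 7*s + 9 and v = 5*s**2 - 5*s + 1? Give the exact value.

253/6

Set the curves equal: 2*s**3 - 3*s**2 - 7*s + 9 = 5*s**2 - 5*s + 1, so 2*s**3 - 8*s**2 - 2*s + 8 = 0, which factors as 2*(s - 4)*(s - 1)*(s + 1) = 0. The curves meet at s = -1, 1, 4.
On [-1, 1], v = 2*s**3 - 3*s**2 - 7*s + 9 is on top; that piece has area ∫[-1,1] (2*s**3 - 8*s**2 - 2*s + 8) ds = 32/3.
On [1, 4], v = 5*s**2 - 5*s + 1 is on top; that piece has area ∫[1,4] (-(2*s**3 - 8*s**2 - 2*s + 8)) ds = 63/2.
Total enclosed area = 32/3 + 63/2 = 253/6.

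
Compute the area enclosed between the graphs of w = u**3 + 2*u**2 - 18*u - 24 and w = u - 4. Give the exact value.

Set the curves equal: u**3 + 2*u**2 - 18*u - 24 = u - 4, so u**3 + 2*u**2 - 19*u - 20 = 0, which factors as (u - 4)*(u + 1)*(u + 5) = 0. The curves meet at u = -5, -1, 4.
On [-5, -1], w = u**3 + 2*u**2 - 18*u - 24 is on top; that piece has area ∫[-5,-1] (u**3 + 2*u**2 - 19*u - 20) du = 224/3.
On [-1, 4], w = u - 4 is on top; that piece has area ∫[-1,4] (-(u**3 + 2*u**2 - 19*u - 20)) du = 1625/12.
Total enclosed area = 224/3 + 1625/12 = 2521/12.

2521/12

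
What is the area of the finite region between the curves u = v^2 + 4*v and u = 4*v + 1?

4/3

Both boundary curves give u as a function of v, so integrate with respect to v. Setting them equal: v^2 - 1 = 0, i.e. (v - 1)*(v + 1) = 0, so they meet at v = -1, 1.
For v in [-1, 1], u = v^2 + 4*v is on the left; area = ∫[-1,1] (-(v^2 - 1)) dv = 4/3.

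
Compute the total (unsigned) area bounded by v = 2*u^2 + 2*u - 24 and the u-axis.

343/3

The curve meets the u-axis where 2*u^2 + 2*u - 24 = 0, i.e. 2*(u - 3)*(u + 4) = 0, at u = -4, 3.
On [-4, 3] the curve lies below the axis; ∫[-4,3] (2*u^2 + 2*u - 24) du = -343/3, giving area 343/3.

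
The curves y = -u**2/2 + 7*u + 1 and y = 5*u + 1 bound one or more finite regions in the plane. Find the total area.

Set the curves equal: -u**2/2 + 7*u + 1 = 5*u + 1, so -u**2/2 + 2*u = 0, which factors as -u*(u - 4)/2 = 0. The curves meet at u = 0, 4.
On [0, 4], y = -u**2/2 + 7*u + 1 is on top; that piece has area ∫[0,4] (-u**2/2 + 2*u) du = 16/3.

16/3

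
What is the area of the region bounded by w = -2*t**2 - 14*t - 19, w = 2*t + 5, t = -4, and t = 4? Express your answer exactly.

The difference (-2*t**2 - 14*t - 19) - (2*t + 5) = -2*t**2 - 16*t - 24 changes sign at t = -2 inside [-4, 4], so split the integral there.
∫[-4,-2] (-2*t**2 - 16*t - 24) dt = 32/3.
∫[-2,4] (-2*t**2 - 16*t - 24) dt = -288; the area of that piece is 288.
Total area = 32/3 + 288 = 896/3.

896/3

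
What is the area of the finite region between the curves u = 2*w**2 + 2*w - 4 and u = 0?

Both boundary curves give u as a function of w, so integrate with respect to w. Setting them equal: 2*w**2 + 2*w - 4 = 0, i.e. 2*(w - 1)*(w + 2) = 0, so they meet at w = -2, 1.
For w in [-2, 1], u = 2*w**2 + 2*w - 4 is on the left; area = ∫[-2,1] (-(2*w**2 + 2*w - 4)) dw = 9.

9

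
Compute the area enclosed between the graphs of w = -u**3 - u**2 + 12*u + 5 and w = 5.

937/12

Set the curves equal: -u**3 - u**2 + 12*u + 5 = 5, so -u**3 - u**2 + 12*u = 0, which factors as -u*(u - 3)*(u + 4) = 0. The curves meet at u = -4, 0, 3.
On [-4, 0], w = 5 is on top; that piece has area ∫[-4,0] (-(-u**3 - u**2 + 12*u)) du = 160/3.
On [0, 3], w = -u**3 - u**2 + 12*u + 5 is on top; that piece has area ∫[0,3] (-u**3 - u**2 + 12*u) du = 99/4.
Total enclosed area = 160/3 + 99/4 = 937/12.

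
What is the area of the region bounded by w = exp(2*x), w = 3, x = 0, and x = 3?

-23/2 + 3*log(3) + exp(6)/2

The difference (exp(2*x)) - (3) = exp(2*x) - 3 changes sign at x = log(3)/2 inside [0, 3], so split the integral there.
∫[0,log(3)/2] (exp(2*x) - 3) dx = 1 - 3*log(3)/2; the area of that piece is -1 + 3*log(3)/2.
∫[log(3)/2,3] (exp(2*x) - 3) dx = -21/2 + 3*log(3)/2 + exp(6)/2.
Total area = (-1 + 3*log(3)/2) + (-21/2 + 3*log(3)/2 + exp(6)/2) = -23/2 + 3*log(3) + exp(6)/2.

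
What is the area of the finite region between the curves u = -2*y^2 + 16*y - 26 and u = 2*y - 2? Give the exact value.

1/3

Both boundary curves give u as a function of y, so integrate with respect to y. Setting them equal: -2*y^2 + 14*y - 24 = 0, i.e. -2*(y - 4)*(y - 3) = 0, so they meet at y = 3, 4.
For y in [3, 4], u = -2*y^2 + 16*y - 26 is on the right; area = ∫[3,4] (-2*y^2 + 14*y - 24) dy = 1/3.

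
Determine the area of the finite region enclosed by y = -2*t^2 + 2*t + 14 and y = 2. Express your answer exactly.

Set the curves equal: -2*t^2 + 2*t + 14 = 2, so -2*t^2 + 2*t + 12 = 0, which factors as -2*(t - 3)*(t + 2) = 0. The curves meet at t = -2, 3.
On [-2, 3], y = -2*t^2 + 2*t + 14 is on top; that piece has area ∫[-2,3] (-2*t^2 + 2*t + 12) dt = 125/3.

125/3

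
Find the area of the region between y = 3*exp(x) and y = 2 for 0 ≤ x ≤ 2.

-7 + 3*exp(2)

On [0, 2], (3*exp(x)) - (2) = 3*exp(x) - 2 is ≥ 0 throughout, so the area is a single integral of |3*exp(x) - 2|.
∫[0,2] (3*exp(x) - 2) dx = -7 + 3*exp(2).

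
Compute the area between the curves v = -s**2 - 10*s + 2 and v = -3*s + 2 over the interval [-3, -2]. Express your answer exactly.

67/6

On [-3, -2], (-s**2 - 10*s + 2) - (-3*s + 2) = -s**2 - 7*s is ≥ 0 throughout, so the area is a single integral of |-s**2 - 7*s|.
∫[-3,-2] (-s**2 - 7*s) ds = 67/6.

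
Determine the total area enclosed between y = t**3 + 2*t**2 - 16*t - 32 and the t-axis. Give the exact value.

568/3

The curve meets the t-axis where t**3 + 2*t**2 - 16*t - 32 = 0, i.e. (t - 4)*(t + 2)*(t + 4) = 0, at t = -4, -2, 4.
On [-4, -2] the curve lies above the axis; ∫[-4,-2] (t**3 + 2*t**2 - 16*t - 32) dt = 28/3, giving area 28/3.
On [-2, 4] the curve lies below the axis; ∫[-2,4] (t**3 + 2*t**2 - 16*t - 32) dt = -180, giving area 180.
Total area = 28/3 + 180 = 568/3.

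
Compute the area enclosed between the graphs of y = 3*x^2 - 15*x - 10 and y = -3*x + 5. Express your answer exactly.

108

Set the curves equal: 3*x^2 - 15*x - 10 = -3*x + 5, so 3*x^2 - 12*x - 15 = 0, which factors as 3*(x - 5)*(x + 1) = 0. The curves meet at x = -1, 5.
On [-1, 5], y = -3*x + 5 is on top; that piece has area ∫[-1,5] (-(3*x^2 - 12*x - 15)) dx = 108.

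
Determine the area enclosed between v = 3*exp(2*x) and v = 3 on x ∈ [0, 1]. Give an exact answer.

-9/2 + 3*exp(2)/2

On [0, 1], (3*exp(2*x)) - (3) = 3*exp(2*x) - 3 is ≥ 0 throughout, so the area is a single integral of |3*exp(2*x) - 3|.
∫[0,1] (3*exp(2*x) - 3) dx = -9/2 + 3*exp(2)/2.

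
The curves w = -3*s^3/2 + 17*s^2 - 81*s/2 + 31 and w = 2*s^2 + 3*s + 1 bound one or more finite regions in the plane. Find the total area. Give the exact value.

Set the curves equal: -3*s^3/2 + 17*s^2 - 81*s/2 + 31 = 2*s^2 + 3*s + 1, so -3*s^3/2 + 15*s^2 - 87*s/2 + 30 = 0, which factors as -3*(s - 5)*(s - 4)*(s - 1)/2 = 0. The curves meet at s = 1, 4, 5.
On [1, 4], w = 2*s^2 + 3*s + 1 is on top; that piece has area ∫[1,4] (-(-3*s^3/2 + 15*s^2 - 87*s/2 + 30)) ds = 135/8.
On [4, 5], w = -3*s^3/2 + 17*s^2 - 81*s/2 + 31 is on top; that piece has area ∫[4,5] (-3*s^3/2 + 15*s^2 - 87*s/2 + 30) ds = 7/8.
Total enclosed area = 135/8 + 7/8 = 71/4.

71/4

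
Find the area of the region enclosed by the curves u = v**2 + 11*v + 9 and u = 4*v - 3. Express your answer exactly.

1/6

Both boundary curves give u as a function of v, so integrate with respect to v. Setting them equal: v**2 + 7*v + 12 = 0, i.e. (v + 3)*(v + 4) = 0, so they meet at v = -4, -3.
For v in [-4, -3], u = v**2 + 11*v + 9 is on the left; area = ∫[-4,-3] (-(v**2 + 7*v + 12)) dv = 1/6.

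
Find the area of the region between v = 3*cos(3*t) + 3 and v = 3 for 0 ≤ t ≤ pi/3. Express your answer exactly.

The difference (3*cos(3*t) + 3) - (3) = 3*cos(3*t) changes sign at t = pi/6 inside [0, pi/3], so split the integral there.
∫[0,pi/6] (3*cos(3*t)) dt = 1.
∫[pi/6,pi/3] (3*cos(3*t)) dt = -1; the area of that piece is 1.
Total area = 1 + 1 = 2.

2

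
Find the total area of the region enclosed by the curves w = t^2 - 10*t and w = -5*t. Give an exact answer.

125/6

Set the curves equal: t^2 - 10*t = -5*t, so t^2 - 5*t = 0, which factors as t*(t - 5) = 0. The curves meet at t = 0, 5.
On [0, 5], w = -5*t is on top; that piece has area ∫[0,5] (-(t^2 - 5*t)) dt = 125/6.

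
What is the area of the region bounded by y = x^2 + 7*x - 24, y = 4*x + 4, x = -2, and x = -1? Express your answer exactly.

181/6

On [-2, -1], (x^2 + 7*x - 24) - (4*x + 4) = x^2 + 3*x - 28 is ≤ 0 throughout, so the area is a single integral of |x^2 + 3*x - 28|.
∫[-2,-1] (x^2 + 3*x - 28) dx = -181/6; the area of that piece is 181/6.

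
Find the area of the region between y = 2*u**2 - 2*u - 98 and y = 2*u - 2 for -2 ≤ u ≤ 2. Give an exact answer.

On [-2, 2], (2*u**2 - 2*u - 98) - (2*u - 2) = 2*u**2 - 4*u - 96 is ≤ 0 throughout, so the area is a single integral of |2*u**2 - 4*u - 96|.
∫[-2,2] (2*u**2 - 4*u - 96) du = -1120/3; the area of that piece is 1120/3.

1120/3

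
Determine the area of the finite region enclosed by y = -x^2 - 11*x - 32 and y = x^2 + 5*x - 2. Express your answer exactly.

8/3

Set the curves equal: -x^2 - 11*x - 32 = x^2 + 5*x - 2, so -2*x^2 - 16*x - 30 = 0, which factors as -2*(x + 3)*(x + 5) = 0. The curves meet at x = -5, -3.
On [-5, -3], y = -x^2 - 11*x - 32 is on top; that piece has area ∫[-5,-3] (-2*x^2 - 16*x - 30) dx = 8/3.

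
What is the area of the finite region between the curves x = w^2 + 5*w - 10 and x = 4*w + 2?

Both boundary curves give x as a function of w, so integrate with respect to w. Setting them equal: w^2 + w - 12 = 0, i.e. (w - 3)*(w + 4) = 0, so they meet at w = -4, 3.
For w in [-4, 3], x = w^2 + 5*w - 10 is on the left; area = ∫[-4,3] (-(w^2 + w - 12)) dw = 343/6.

343/6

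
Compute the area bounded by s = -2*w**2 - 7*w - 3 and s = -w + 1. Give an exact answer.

Both boundary curves give s as a function of w, so integrate with respect to w. Setting them equal: -2*w**2 - 6*w - 4 = 0, i.e. -2*(w + 1)*(w + 2) = 0, so they meet at w = -2, -1.
For w in [-2, -1], s = -2*w**2 - 7*w - 3 is on the right; area = ∫[-2,-1] (-2*w**2 - 6*w - 4) dw = 1/3.

1/3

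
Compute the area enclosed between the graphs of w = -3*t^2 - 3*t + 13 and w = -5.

Set the curves equal: -3*t^2 - 3*t + 13 = -5, so -3*t^2 - 3*t + 18 = 0, which factors as -3*(t - 2)*(t + 3) = 0. The curves meet at t = -3, 2.
On [-3, 2], w = -3*t^2 - 3*t + 13 is on top; that piece has area ∫[-3,2] (-3*t^2 - 3*t + 18) dt = 125/2.

125/2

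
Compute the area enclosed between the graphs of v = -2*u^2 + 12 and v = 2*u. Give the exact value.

125/3

Set the curves equal: -2*u^2 + 12 = 2*u, so -2*u^2 - 2*u + 12 = 0, which factors as -2*(u - 2)*(u + 3) = 0. The curves meet at u = -3, 2.
On [-3, 2], v = -2*u^2 + 12 is on top; that piece has area ∫[-3,2] (-2*u^2 - 2*u + 12) du = 125/3.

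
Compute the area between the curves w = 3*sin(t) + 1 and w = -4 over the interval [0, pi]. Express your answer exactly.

6 + 5*pi

On [0, pi], (3*sin(t) + 1) - (-4) = 3*sin(t) + 5 is ≥ 0 throughout, so the area is a single integral of |3*sin(t) + 5|.
∫[0,pi] (3*sin(t) + 5) dt = 6 + 5*pi.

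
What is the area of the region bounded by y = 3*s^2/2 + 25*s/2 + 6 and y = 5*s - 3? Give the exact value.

Set the curves equal: 3*s^2/2 + 25*s/2 + 6 = 5*s - 3, so 3*s^2/2 + 15*s/2 + 9 = 0, which factors as 3*(s + 2)*(s + 3)/2 = 0. The curves meet at s = -3, -2.
On [-3, -2], y = 5*s - 3 is on top; that piece has area ∫[-3,-2] (-(3*s^2/2 + 15*s/2 + 9)) ds = 1/4.

1/4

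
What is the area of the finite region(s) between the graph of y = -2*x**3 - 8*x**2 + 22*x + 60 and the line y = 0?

863/3

The curve meets the x-axis where -2*x**3 - 8*x**2 + 22*x + 60 = 0, i.e. -2*(x - 3)*(x + 2)*(x + 5) = 0, at x = -5, -2, 3.
On [-5, -2] the curve lies below the axis; ∫[-5,-2] (-2*x**3 - 8*x**2 + 22*x + 60) dx = -117/2, giving area 117/2.
On [-2, 3] the curve lies above the axis; ∫[-2,3] (-2*x**3 - 8*x**2 + 22*x + 60) dx = 1375/6, giving area 1375/6.
Total area = 117/2 + 1375/6 = 863/3.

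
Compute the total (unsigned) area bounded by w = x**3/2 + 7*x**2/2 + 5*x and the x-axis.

The curve meets the x-axis where x**3/2 + 7*x**2/2 + 5*x = 0, i.e. x*(x + 2)*(x + 5)/2 = 0, at x = -5, -2, 0.
On [-5, -2] the curve lies above the axis; ∫[-5,-2] (x**3/2 + 7*x**2/2 + 5*x) dx = 63/8, giving area 63/8.
On [-2, 0] the curve lies below the axis; ∫[-2,0] (x**3/2 + 7*x**2/2 + 5*x) dx = -8/3, giving area 8/3.
Total area = 63/8 + 8/3 = 253/24.

253/24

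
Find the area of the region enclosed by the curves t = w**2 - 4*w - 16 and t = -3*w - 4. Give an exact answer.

343/6

Both boundary curves give t as a function of w, so integrate with respect to w. Setting them equal: w**2 - w - 12 = 0, i.e. (w - 4)*(w + 3) = 0, so they meet at w = -3, 4.
For w in [-3, 4], t = w**2 - 4*w - 16 is on the left; area = ∫[-3,4] (-(w**2 - w - 12)) dw = 343/6.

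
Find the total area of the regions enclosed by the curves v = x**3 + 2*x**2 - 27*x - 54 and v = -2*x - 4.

2459/6

Set the curves equal: x**3 + 2*x**2 - 27*x - 54 = -2*x - 4, so x**3 + 2*x**2 - 25*x - 50 = 0, which factors as (x - 5)*(x + 2)*(x + 5) = 0. The curves meet at x = -5, -2, 5.
On [-5, -2], v = x**3 + 2*x**2 - 27*x - 54 is on top; that piece has area ∫[-5,-2] (x**3 + 2*x**2 - 25*x - 50) dx = 153/4.
On [-2, 5], v = -2*x - 4 is on top; that piece has area ∫[-2,5] (-(x**3 + 2*x**2 - 25*x - 50)) dx = 4459/12.
Total enclosed area = 153/4 + 4459/12 = 2459/6.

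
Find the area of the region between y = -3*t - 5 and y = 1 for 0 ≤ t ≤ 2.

18

On [0, 2], (-3*t - 5) - (1) = -3*t - 6 is ≤ 0 throughout, so the area is a single integral of |-3*t - 6|.
∫[0,2] (-3*t - 6) dt = -18; the area of that piece is 18.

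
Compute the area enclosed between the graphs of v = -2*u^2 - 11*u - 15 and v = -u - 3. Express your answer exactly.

Set the curves equal: -2*u^2 - 11*u - 15 = -u - 3, so -2*u^2 - 10*u - 12 = 0, which factors as -2*(u + 2)*(u + 3) = 0. The curves meet at u = -3, -2.
On [-3, -2], v = -2*u^2 - 11*u - 15 is on top; that piece has area ∫[-3,-2] (-2*u^2 - 10*u - 12) du = 1/3.

1/3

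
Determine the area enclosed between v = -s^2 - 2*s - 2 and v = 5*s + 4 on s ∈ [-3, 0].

The difference (-s^2 - 2*s - 2) - (5*s + 4) = -s^2 - 7*s - 6 changes sign at s = -1 inside [-3, 0], so split the integral there.
∫[-3,-1] (-s^2 - 7*s - 6) ds = 22/3.
∫[-1,0] (-s^2 - 7*s - 6) ds = -17/6; the area of that piece is 17/6.
Total area = 22/3 + 17/6 = 61/6.

61/6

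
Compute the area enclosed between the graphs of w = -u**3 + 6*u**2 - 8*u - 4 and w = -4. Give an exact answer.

8

Set the curves equal: -u**3 + 6*u**2 - 8*u - 4 = -4, so -u**3 + 6*u**2 - 8*u = 0, which factors as -u*(u - 4)*(u - 2) = 0. The curves meet at u = 0, 2, 4.
On [0, 2], w = -4 is on top; that piece has area ∫[0,2] (-(-u**3 + 6*u**2 - 8*u)) du = 4.
On [2, 4], w = -u**3 + 6*u**2 - 8*u - 4 is on top; that piece has area ∫[2,4] (-u**3 + 6*u**2 - 8*u) du = 4.
Total enclosed area = 4 + 4 = 8.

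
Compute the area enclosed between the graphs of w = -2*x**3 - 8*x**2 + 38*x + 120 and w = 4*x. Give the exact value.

Set the curves equal: -2*x**3 - 8*x**2 + 38*x + 120 = 4*x, so -2*x**3 - 8*x**2 + 34*x + 120 = 0, which factors as -2*(x - 4)*(x + 3)*(x + 5) = 0. The curves meet at x = -5, -3, 4.
On [-5, -3], w = 4*x is on top; that piece has area ∫[-5,-3] (-(-2*x**3 - 8*x**2 + 34*x + 120)) dx = 64/3.
On [-3, 4], w = -2*x**3 - 8*x**2 + 38*x + 120 is on top; that piece has area ∫[-3,4] (-2*x**3 - 8*x**2 + 34*x + 120) dx = 3773/6.
Total enclosed area = 64/3 + 3773/6 = 3901/6.

3901/6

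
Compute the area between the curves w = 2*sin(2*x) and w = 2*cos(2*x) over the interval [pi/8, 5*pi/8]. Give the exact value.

On [pi/8, 5*pi/8], (2*sin(2*x)) - (2*cos(2*x)) = 2*sin(2*x) - 2*cos(2*x) is ≥ 0 throughout, so the area is a single integral of |2*sin(2*x) - 2*cos(2*x)|.
∫[pi/8,5*pi/8] (2*sin(2*x) - 2*cos(2*x)) dx = 2*sqrt(2).

2*sqrt(2)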